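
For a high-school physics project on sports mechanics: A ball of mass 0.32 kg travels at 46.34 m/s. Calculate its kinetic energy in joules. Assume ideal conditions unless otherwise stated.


KE = 0.5 * m * v^2
KE = 0.5 * 0.32 * 46.34^2
KE = 0.5 * 0.32 * 2147.3956 = 343.5833 J

343.5833 J


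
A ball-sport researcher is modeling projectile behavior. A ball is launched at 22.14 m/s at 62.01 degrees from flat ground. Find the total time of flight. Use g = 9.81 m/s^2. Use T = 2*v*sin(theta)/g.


T = 2*v*sin(theta)/g
sin(theta) = sin(62.01 deg) = 0.883
T = 2*22.14*0.883 / 9.81
T = 39.1005 / 9.81 = 3.9858 s

3.9858 s


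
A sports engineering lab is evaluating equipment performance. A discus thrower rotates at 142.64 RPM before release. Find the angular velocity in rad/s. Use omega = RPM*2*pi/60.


omega = RPM * 2 * pi / 60
omega = 142.64 * 2 * 3.14159 / 60
omega = 896.2336 / 60 = 14.9372 rad/s

14.9372 rad/s


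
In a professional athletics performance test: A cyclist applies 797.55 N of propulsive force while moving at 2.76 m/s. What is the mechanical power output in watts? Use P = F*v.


P = F * v
P = 797.55 * 2.76
P = 2201.238 W

2201.238 W


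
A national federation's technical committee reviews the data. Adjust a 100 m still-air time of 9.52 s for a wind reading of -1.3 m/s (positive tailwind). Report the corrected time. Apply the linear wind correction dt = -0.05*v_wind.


dt = -0.05 * v_wind = -0.05 * -1.3 = 0.065 s
t_corrected = t_still + dt = 9.52 + (0.065)
t_corrected = 9.585 s

9.585 s


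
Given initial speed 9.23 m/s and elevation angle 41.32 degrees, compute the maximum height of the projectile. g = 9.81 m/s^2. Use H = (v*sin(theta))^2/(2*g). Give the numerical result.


H = (v*sin(theta))^2 / (2*g)
vy = v*sin(theta) = 9.23 * sin(41.32 deg) = 6.0942 m/s
H = vy^2 / (2*g) = 37.1397 / (2*9.81)
H = 37.1397 / 19.62 = 1.893 m

1.893 m


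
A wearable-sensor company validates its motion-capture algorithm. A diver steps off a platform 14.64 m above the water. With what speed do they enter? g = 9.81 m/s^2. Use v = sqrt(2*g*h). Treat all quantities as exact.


v = sqrt(2 * g * h)
v = sqrt(2 * 9.81 * 14.64)
v = sqrt(287.2368) = 16.9481 m/s

16.9481 m/s


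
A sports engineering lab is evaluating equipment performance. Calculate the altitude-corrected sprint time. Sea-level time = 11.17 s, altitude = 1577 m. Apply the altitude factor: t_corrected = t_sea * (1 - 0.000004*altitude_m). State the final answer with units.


Correction factor = 1 - 0.000004 * 1577 = 0.993692
t_corrected = t_sea * factor = 11.17 * 0.993692
t_corrected = 11.0995 s

11.0995 s


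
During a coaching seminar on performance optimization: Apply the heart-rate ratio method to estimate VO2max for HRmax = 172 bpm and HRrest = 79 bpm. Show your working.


VO2max = 15.3 * HRmax / HRrest
VO2max = 15.3 * 172 / 79
VO2max = 2631.6 / 79 = 33.3114 mL/kg/min

33.3114 mL/kg/min


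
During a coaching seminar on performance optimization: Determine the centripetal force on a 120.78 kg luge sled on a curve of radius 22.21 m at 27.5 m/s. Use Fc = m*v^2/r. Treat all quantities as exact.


Fc = m * v^2 / r
v^2 = 27.5^2 = 756.25
Fc = 120.78 * 756.25 / 22.21
Fc = 91339.875 / 22.21 = 4112.5563 N

4112.5563 N


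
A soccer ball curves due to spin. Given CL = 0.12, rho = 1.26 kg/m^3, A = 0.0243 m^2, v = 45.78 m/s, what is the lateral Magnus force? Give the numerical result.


FM = 0.5 * CL * rho * A * v^2
FM = 0.5 * 0.12 * 1.26 * 0.0243 * 45.78^2
v^2 = 2095.8084
FM = 0.5 * 0.12 * 1.26 * 0.0243 * 2095.8084 = 3.8502 N

3.8502 N


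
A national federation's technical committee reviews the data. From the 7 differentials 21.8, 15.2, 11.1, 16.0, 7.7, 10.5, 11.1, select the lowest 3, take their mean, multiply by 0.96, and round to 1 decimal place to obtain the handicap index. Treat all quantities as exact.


All differentials: 21.8, 15.2, 11.1, 16.0, 7.7, 10.5, 11.1
Sorted: 7.7, 10.5, 11.1, 11.1, 15.2, 16.0, 21.8
Best 3: 7.7, 10.5, 11.1
Average of best = 29.3 / 3 = 9.7667
Raw index = 9.7667 * 0.96 = 9.376
Handicap index = round(9.376, 1) = 9.4

9.4


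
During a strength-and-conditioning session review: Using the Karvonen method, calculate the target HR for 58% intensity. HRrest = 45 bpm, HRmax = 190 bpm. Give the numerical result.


Target = HRrest + pct*(HRmax - HRrest)
Heart rate reserve = HRmax - HRrest = 190 - 45 = 145 bpm
Fraction = 58% = 0.58
Target = 45 + 0.58 * 145
Target = 45 + 84.1 = 129.1 bpm

129.1 bpm


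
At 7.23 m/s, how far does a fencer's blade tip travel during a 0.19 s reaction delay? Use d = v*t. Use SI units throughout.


d = v * t
d = 7.23 * 0.19
d = 1.3737 m

1.3737 m


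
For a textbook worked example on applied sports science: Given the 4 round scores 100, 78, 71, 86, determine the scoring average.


Average = sum / n
Sum = 335
Average = 335 / 4 = 83.75

83.75


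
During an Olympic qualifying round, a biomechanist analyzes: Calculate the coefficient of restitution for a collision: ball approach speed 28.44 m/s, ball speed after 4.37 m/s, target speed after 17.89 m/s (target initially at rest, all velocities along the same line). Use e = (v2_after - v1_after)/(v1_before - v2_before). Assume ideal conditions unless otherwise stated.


e = (v2_after - v1_after) / (v1_before - v2_before)
Numerator = 17.89 - 4.37 = 13.52
Denominator = 28.44 - 0 = 28.44
e = 13.52 / 28.44 = 0.4754

0.4754


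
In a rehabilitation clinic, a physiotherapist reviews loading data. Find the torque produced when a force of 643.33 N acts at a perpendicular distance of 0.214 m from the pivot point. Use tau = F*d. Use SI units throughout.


tau = F * d
tau = 643.33 * 0.214
tau = 137.6726 N*m

137.6726 N*m


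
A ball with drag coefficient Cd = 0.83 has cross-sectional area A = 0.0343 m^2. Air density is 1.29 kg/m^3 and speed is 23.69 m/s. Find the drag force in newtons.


Fd = 0.5 * Cd * rho * A * v^2
Fd = 0.5 * 0.83 * 1.29 * 0.0343 * 23.69^2
v^2 = 561.2161
Fd = 0.5 * 0.83 * 1.29 * 0.0343 * 561.2161 = 10.3053 N

10.3053 N


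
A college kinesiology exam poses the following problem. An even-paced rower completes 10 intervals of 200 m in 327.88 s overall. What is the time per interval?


Split time = total_time / n_laps = 327.88 / 10
Split time = 32.788 s per lap

32.788 s


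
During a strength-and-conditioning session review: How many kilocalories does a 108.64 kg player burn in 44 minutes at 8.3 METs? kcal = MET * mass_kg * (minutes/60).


kcal = MET * mass * time_hr
Convert time: 44 min = 0.7333 hr
kcal = 8.3 * 108.64 * 0.7333
kcal = 661.2555 kcal

661.2555 kcal


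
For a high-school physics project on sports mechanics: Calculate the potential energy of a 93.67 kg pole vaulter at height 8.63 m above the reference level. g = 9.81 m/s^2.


PE = m * g * h
PE = 93.67 * 9.81 * 8.63
PE = 918.9027 * 8.63 = 7930.1303 J

7930.1303 J


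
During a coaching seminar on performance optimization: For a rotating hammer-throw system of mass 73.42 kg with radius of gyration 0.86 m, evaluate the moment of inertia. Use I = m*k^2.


I = m * k^2
I = 73.42 * 0.86^2
I = 73.42 * 0.7396 = 54.3014 kg*m^2

54.3014 kg*m^2


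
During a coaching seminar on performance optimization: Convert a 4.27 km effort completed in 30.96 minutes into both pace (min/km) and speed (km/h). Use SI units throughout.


Pace = time / distance = 30.96 min / 4.27 km = 7.2506 min/km
Speed = distance / time_in_hours = 4.27 / 0.516 hr
Speed = 8.2752 km/h

7.2506 min/km, 8.2752 km/h


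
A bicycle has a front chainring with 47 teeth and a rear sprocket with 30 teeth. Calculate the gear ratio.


GR = front_teeth / rear_teeth
GR = 47 / 30
GR = 1.5667

1.5667


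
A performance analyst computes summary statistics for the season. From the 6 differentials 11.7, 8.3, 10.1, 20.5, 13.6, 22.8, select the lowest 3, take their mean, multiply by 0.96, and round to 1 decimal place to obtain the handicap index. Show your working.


All differentials: 11.7, 8.3, 10.1, 20.5, 13.6, 22.8
Sorted: 8.3, 10.1, 11.7, 13.6, 20.5, 22.8
Best 3: 8.3, 10.1, 11.7
Average of best = 30.1 / 3 = 10.0333
Raw index = 10.0333 * 0.96 = 9.632
Handicap index = round(9.632, 1) = 9.6

9.6


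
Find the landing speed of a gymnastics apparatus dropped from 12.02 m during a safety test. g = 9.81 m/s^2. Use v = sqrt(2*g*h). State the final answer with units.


v = sqrt(2 * g * h)
v = sqrt(2 * 9.81 * 12.02)
v = sqrt(235.8324) = 15.3568 m/s

15.3568 m/s


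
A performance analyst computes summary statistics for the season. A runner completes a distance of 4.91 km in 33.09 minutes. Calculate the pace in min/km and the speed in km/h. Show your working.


Pace = time / distance = 33.09 min / 4.91 km = 6.7393 min/km
Speed = distance / time_in_hours = 4.91 / 0.5515 hr
Speed = 8.903 km/h

6.7393 min/km, 8.903 km/h


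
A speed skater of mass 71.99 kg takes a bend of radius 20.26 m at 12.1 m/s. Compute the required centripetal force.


Fc = m * v^2 / r
v^2 = 12.1^2 = 146.41
Fc = 71.99 * 146.41 / 20.26
Fc = 10540.0559 / 20.26 = 520.2397 N

520.2397 N


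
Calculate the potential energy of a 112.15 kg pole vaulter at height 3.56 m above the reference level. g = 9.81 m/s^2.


PE = m * g * h
PE = 112.15 * 9.81 * 3.56
PE = 1100.1915 * 3.56 = 3916.6817 J

3916.6817 J


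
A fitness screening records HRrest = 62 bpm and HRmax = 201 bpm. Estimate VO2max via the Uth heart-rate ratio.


VO2max = 15.3 * HRmax / HRrest
VO2max = 15.3 * 201 / 62
VO2max = 3075.3 / 62 = 49.6016 mL/kg/min

49.6016 mL/kg/min


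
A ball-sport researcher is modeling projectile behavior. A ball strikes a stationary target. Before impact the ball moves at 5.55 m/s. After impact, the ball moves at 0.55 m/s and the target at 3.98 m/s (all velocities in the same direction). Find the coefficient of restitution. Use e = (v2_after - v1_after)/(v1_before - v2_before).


e = (v2_after - v1_after) / (v1_before - v2_before)
Numerator = 3.98 - 0.55 = 3.43
Denominator = 5.55 - 0 = 5.55
e = 3.43 / 5.55 = 0.618

0.618


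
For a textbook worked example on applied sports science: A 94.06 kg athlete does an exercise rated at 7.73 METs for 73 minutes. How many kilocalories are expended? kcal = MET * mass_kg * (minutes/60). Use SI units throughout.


kcal = MET * mass * time_hr
Convert time: 73 min = 1.2167 hr
kcal = 7.73 * 94.06 * 1.2167
kcal = 884.6186 kcal

884.6186 kcal


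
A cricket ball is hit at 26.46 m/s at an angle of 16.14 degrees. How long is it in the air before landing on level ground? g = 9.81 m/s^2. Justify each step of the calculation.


T = 2*v*sin(theta)/g
sin(theta) = sin(16.14 deg) = 0.278
T = 2*26.46*0.278 / 9.81
T = 14.711 / 9.81 = 1.4996 s

1.4996 s


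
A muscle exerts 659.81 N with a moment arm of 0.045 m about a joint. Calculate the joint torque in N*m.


tau = F * d
tau = 659.81 * 0.045
tau = 29.6914 N*m

29.6914 N*m


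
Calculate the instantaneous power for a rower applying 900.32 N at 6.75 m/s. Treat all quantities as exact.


P = F * v
P = 900.32 * 6.75
P = 6077.16 W

6077.16 W


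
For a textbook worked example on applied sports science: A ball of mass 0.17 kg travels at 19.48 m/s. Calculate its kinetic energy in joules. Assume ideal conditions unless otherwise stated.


KE = 0.5 * m * v^2
KE = 0.5 * 0.17 * 19.48^2
KE = 0.5 * 0.17 * 379.4704 = 32.255 J

32.255 J


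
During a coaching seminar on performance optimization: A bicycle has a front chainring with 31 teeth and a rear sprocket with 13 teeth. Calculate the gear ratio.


GR = front_teeth / rear_teeth
GR = 31 / 13
GR = 2.3846

2.3846


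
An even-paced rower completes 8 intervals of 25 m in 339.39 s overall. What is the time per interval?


Split time = total_time / n_laps = 339.39 / 8
Split time = 42.4237 s per lap

42.4237 s


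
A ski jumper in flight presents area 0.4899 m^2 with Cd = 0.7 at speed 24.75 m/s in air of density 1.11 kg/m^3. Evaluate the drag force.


Fd = 0.5 * Cd * rho * A * v^2
Fd = 0.5 * 0.7 * 1.11 * 0.4899 * 24.75^2
v^2 = 612.5625
Fd = 0.5 * 0.7 * 1.11 * 0.4899 * 612.5625 = 116.5867 N

116.5867 N


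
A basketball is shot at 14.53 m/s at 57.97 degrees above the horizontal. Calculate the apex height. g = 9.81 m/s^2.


H = (v*sin(theta))^2 / (2*g)
vy = v*sin(theta) = 14.53 * sin(57.97 deg) = 12.3181 m/s
H = vy^2 / (2*g) = 151.7357 / (2*9.81)
H = 151.7357 / 19.62 = 7.7337 m

7.7337 m


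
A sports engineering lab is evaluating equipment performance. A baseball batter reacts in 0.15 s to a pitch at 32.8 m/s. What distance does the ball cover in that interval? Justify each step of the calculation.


d = v * t
d = 32.8 * 0.15
d = 4.92 m

4.92 m


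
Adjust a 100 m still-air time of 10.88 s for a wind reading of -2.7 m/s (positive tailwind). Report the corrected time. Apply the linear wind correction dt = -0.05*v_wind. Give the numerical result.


dt = -0.05 * v_wind = -0.05 * -2.7 = 0.135 s
t_corrected = t_still + dt = 10.88 + (0.135)
t_corrected = 11.015 s

11.015 s


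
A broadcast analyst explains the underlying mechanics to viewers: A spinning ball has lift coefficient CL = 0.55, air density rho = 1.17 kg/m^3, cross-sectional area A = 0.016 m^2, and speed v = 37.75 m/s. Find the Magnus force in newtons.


FM = 0.5 * CL * rho * A * v^2
FM = 0.5 * 0.55 * 1.17 * 0.016 * 37.75^2
v^2 = 1425.0625
FM = 0.5 * 0.55 * 1.17 * 0.016 * 1425.0625 = 7.3362 N

7.3362 N


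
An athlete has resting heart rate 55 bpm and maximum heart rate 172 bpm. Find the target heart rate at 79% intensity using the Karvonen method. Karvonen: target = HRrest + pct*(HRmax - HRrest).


Target = HRrest + pct*(HRmax - HRrest)
Heart rate reserve = HRmax - HRrest = 172 - 55 = 117 bpm
Fraction = 79% = 0.79
Target = 55 + 0.79 * 117
Target = 55 + 92.43 = 147.43 bpm

147.43 bpm


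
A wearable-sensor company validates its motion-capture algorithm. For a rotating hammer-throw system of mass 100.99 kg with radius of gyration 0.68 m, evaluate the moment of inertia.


I = m * k^2
I = 100.99 * 0.68^2
I = 100.99 * 0.4624 = 46.6978 kg*m^2

46.6978 kg*m^2


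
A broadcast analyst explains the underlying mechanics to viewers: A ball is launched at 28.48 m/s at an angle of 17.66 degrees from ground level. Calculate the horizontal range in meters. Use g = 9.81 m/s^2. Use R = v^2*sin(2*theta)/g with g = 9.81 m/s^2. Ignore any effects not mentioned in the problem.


R = v^2 * sin(2*theta) / g
Convert angle to radians: theta = 17.66 deg = 0.3082 rad
sin(2*theta) = sin(0.6165) = 0.5781
R = 28.48^2 * 0.5781 / 9.81
R = 811.1104 * 0.5781 / 9.81 = 47.802 m

47.802 m


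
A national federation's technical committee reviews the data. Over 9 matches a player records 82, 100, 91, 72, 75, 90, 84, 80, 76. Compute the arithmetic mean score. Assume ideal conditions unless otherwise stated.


Average = sum / n
Sum = 750
Average = 750 / 9 = 83.3333

83.3333


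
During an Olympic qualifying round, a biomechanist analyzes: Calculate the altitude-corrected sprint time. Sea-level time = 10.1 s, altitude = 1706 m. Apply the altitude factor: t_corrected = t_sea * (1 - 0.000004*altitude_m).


Correction factor = 1 - 0.000004 * 1706 = 0.993176
t_corrected = t_sea * factor = 10.1 * 0.993176
t_corrected = 10.0311 s

10.0311 s


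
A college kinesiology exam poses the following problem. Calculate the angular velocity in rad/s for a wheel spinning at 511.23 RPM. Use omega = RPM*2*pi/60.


omega = RPM * 2 * pi / 60
omega = 511.23 * 2 * 3.14159 / 60
omega = 3212.1528 / 60 = 53.5359 rad/s

53.5359 rad/s


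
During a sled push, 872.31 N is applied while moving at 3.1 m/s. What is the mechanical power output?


P = F * v
P = 872.31 * 3.1
P = 2704.161 W

2704.161 W


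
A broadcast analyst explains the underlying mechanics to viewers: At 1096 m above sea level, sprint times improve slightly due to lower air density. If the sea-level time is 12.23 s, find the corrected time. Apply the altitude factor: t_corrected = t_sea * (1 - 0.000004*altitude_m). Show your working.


Correction factor = 1 - 0.000004 * 1096 = 0.995616
t_corrected = t_sea * factor = 12.23 * 0.995616
t_corrected = 12.1764 s

12.1764 s


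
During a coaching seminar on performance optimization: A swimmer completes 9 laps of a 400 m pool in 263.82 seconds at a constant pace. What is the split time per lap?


Split time = total_time / n_laps = 263.82 / 9
Split time = 29.3133 s per lap

29.3133 s


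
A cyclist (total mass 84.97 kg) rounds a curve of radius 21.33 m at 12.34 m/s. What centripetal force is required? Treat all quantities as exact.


Fc = m * v^2 / r
v^2 = 12.34^2 = 152.2756
Fc = 84.97 * 152.2756 / 21.33
Fc = 12938.8577 / 21.33 = 606.6037 N

606.6037 N


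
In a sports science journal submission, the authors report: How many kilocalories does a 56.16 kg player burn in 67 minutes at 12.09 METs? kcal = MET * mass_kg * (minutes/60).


kcal = MET * mass * time_hr
Convert time: 67 min = 1.1167 hr
kcal = 12.09 * 56.16 * 1.1167
kcal = 758.1881 kcal

758.1881 kcal


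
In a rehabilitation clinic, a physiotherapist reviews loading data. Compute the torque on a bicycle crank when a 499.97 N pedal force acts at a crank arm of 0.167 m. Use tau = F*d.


tau = F * d
tau = 499.97 * 0.167
tau = 83.495 N*m

83.495 N*m


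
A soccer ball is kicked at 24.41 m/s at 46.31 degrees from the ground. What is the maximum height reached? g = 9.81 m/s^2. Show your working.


H = (v*sin(theta))^2 / (2*g)
vy = v*sin(theta) = 24.41 * sin(46.31 deg) = 17.6506 m/s
H = vy^2 / (2*g) = 311.5427 / (2*9.81)
H = 311.5427 / 19.62 = 15.8788 m

15.8788 m


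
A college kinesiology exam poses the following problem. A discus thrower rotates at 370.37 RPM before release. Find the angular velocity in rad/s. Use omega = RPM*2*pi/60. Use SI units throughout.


omega = RPM * 2 * pi / 60
omega = 370.37 * 2 * 3.14159 / 60
omega = 2327.1033 / 60 = 38.7851 rad/s

38.7851 rad/s


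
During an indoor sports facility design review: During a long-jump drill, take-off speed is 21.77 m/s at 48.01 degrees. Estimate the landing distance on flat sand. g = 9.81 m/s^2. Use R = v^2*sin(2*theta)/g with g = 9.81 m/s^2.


R = v^2 * sin(2*theta) / g
Convert angle to radians: theta = 48.01 deg = 0.8379 rad
sin(2*theta) = sin(1.6759) = 0.9945
R = 21.77^2 * 0.9945 / 9.81
R = 473.9329 * 0.9945 / 9.81 = 48.0448 m

48.0448 m


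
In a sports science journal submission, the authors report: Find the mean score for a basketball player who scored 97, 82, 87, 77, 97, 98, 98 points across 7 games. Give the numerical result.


Average = sum / n
Sum = 636
Average = 636 / 7 = 90.8571

90.8571


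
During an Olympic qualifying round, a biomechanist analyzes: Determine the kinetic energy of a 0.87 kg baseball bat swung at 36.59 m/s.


KE = 0.5 * m * v^2
KE = 0.5 * 0.87 * 36.59^2
KE = 0.5 * 0.87 * 1338.8281 = 582.3902 J

582.3902 J


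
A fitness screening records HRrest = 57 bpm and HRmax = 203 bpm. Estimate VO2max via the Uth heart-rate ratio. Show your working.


VO2max = 15.3 * HRmax / HRrest
VO2max = 15.3 * 203 / 57
VO2max = 3105.9 / 57 = 54.4895 mL/kg/min

54.4895 mL/kg/min


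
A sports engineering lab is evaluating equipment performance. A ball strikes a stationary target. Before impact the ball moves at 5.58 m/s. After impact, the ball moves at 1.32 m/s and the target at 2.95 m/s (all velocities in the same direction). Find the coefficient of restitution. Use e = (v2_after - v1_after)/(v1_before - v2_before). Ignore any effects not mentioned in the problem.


e = (v2_after - v1_after) / (v1_before - v2_before)
Numerator = 2.95 - 1.32 = 1.63
Denominator = 5.58 - 0 = 5.58
e = 1.63 / 5.58 = 0.2921

0.2921


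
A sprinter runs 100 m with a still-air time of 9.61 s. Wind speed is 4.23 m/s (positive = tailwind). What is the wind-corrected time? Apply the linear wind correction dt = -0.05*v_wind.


dt = -0.05 * v_wind = -0.05 * 4.23 = -0.2115 s
t_corrected = t_still + dt = 9.61 + (-0.2115)
t_corrected = 9.3985 s

9.3985 s


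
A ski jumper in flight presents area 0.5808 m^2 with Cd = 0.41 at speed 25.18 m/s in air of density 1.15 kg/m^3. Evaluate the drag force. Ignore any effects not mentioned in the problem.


Fd = 0.5 * Cd * rho * A * v^2
Fd = 0.5 * 0.41 * 1.15 * 0.5808 * 25.18^2
v^2 = 634.0324
Fd = 0.5 * 0.41 * 1.15 * 0.5808 * 634.0324 = 86.814 N

86.814 N


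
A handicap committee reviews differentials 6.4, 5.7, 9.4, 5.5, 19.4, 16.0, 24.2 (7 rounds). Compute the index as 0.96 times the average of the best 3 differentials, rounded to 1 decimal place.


All differentials: 6.4, 5.7, 9.4, 5.5, 19.4, 16.0, 24.2
Sorted: 5.5, 5.7, 6.4, 9.4, 16.0, 19.4, 24.2
Best 3: 5.5, 5.7, 6.4
Average of best = 17.6 / 3 = 5.8667
Raw index = 5.8667 * 0.96 = 5.632
Handicap index = round(5.632, 1) = 5.6

5.6


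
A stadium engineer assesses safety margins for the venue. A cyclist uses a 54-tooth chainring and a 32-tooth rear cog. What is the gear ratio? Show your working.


GR = front_teeth / rear_teeth
GR = 54 / 32
GR = 1.6875

1.6875


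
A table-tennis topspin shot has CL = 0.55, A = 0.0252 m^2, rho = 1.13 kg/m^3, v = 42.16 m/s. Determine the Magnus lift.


FM = 0.5 * CL * rho * A * v^2
FM = 0.5 * 0.55 * 1.13 * 0.0252 * 42.16^2
v^2 = 1777.4656
FM = 0.5 * 0.55 * 1.13 * 0.0252 * 1777.4656 = 13.9192 N

13.9192 N


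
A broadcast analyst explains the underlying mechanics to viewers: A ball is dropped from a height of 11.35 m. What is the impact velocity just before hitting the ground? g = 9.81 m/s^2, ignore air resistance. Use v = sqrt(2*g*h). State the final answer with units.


v = sqrt(2 * g * h)
v = sqrt(2 * 9.81 * 11.35)
v = sqrt(222.687) = 14.9227 m/s

14.9227 m/s


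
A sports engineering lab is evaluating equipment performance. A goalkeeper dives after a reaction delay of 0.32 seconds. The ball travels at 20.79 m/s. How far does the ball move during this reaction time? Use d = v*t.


d = v * t
d = 20.79 * 0.32
d = 6.6528 m

6.6528 m


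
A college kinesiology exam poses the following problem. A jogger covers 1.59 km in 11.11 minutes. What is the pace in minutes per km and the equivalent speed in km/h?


Pace = time / distance = 11.11 min / 1.59 km = 6.9874 min/km
Speed = distance / time_in_hours = 1.59 / 0.1852 hr
Speed = 8.5869 km/h

6.9874 min/km, 8.5869 km/h


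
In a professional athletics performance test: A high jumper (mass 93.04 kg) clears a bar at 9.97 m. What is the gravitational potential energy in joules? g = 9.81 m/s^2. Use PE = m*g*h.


PE = m * g * h
PE = 93.04 * 9.81 * 9.97
PE = 912.7224 * 9.97 = 9099.8423 J

9099.8423 J


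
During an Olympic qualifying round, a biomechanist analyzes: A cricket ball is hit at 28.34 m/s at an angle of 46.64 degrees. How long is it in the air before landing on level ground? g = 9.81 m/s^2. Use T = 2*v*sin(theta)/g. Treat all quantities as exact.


T = 2*v*sin(theta)/g
sin(theta) = sin(46.64 deg) = 0.7271
T = 2*28.34*0.7271 / 9.81
T = 41.2094 / 9.81 = 4.2008 s

4.2008 s


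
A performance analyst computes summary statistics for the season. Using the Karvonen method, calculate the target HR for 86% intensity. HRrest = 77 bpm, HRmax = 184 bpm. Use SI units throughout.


Target = HRrest + pct*(HRmax - HRrest)
Heart rate reserve = HRmax - HRrest = 184 - 77 = 107 bpm
Fraction = 86% = 0.86
Target = 77 + 0.86 * 107
Target = 77 + 92.02 = 169.02 bpm

169.02 bpm


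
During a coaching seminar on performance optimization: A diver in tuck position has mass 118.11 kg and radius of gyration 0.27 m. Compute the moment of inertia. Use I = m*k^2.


I = m * k^2
I = 118.11 * 0.27^2
I = 118.11 * 0.0729 = 8.6102 kg*m^2

8.6102 kg*m^2


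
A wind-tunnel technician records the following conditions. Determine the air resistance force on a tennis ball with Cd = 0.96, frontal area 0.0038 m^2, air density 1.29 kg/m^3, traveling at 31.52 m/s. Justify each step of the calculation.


Fd = 0.5 * Cd * rho * A * v^2
Fd = 0.5 * 0.96 * 1.29 * 0.0038 * 31.52^2
v^2 = 993.5104
Fd = 0.5 * 0.96 * 1.29 * 0.0038 * 993.5104 = 2.3377 N

2.3377 N


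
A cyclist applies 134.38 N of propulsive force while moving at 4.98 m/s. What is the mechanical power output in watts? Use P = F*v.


P = F * v
P = 134.38 * 4.98
P = 669.2124 W

669.2124 W


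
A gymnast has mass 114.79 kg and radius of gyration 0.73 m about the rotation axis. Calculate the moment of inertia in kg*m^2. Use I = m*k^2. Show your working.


I = m * k^2
I = 114.79 * 0.73^2
I = 114.79 * 0.5329 = 61.1716 kg*m^2

61.1716 kg*m^2


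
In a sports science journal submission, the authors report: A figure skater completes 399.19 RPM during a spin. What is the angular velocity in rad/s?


omega = RPM * 2 * pi / 60
omega = 399.19 * 2 * 3.14159 / 60
omega = 2508.1847 / 60 = 41.8031 rad/s

41.8031 rad/s


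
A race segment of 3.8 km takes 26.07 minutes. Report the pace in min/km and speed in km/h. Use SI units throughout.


Pace = time / distance = 26.07 min / 3.8 km = 6.8605 min/km
Speed = distance / time_in_hours = 3.8 / 0.4345 hr
Speed = 8.7457 km/h

6.8605 min/km, 8.7457 km/h


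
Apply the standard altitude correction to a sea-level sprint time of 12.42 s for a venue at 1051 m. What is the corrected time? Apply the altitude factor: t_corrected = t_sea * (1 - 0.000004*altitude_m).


Correction factor = 1 - 0.000004 * 1051 = 0.995796
t_corrected = t_sea * factor = 12.42 * 0.995796
t_corrected = 12.3678 s

12.3678 s


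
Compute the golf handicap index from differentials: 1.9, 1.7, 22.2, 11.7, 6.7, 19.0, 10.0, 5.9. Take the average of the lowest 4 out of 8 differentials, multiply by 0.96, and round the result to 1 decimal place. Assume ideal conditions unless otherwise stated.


All differentials: 1.9, 1.7, 22.2, 11.7, 6.7, 19.0, 10.0, 5.9
Sorted: 1.7, 1.9, 5.9, 6.7, 10.0, 11.7, 19.0, 22.2
Best 4: 1.7, 1.9, 5.9, 6.7
Average of best = 16.2 / 4 = 4.05
Raw index = 4.05 * 0.96 = 3.888
Handicap index = round(3.888, 1) = 3.9

3.9


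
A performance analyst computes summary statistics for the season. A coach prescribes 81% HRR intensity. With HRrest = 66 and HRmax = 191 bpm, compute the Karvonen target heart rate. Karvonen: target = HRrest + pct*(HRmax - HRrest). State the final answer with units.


Target = HRrest + pct*(HRmax - HRrest)
Heart rate reserve = HRmax - HRrest = 191 - 66 = 125 bpm
Fraction = 81% = 0.81
Target = 66 + 0.81 * 125
Target = 66 + 101.25 = 167.25 bpm

167.25 bpm


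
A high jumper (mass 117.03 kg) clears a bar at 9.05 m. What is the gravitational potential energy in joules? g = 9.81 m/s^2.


PE = m * g * h
PE = 117.03 * 9.81 * 9.05
PE = 1148.0643 * 9.05 = 10389.9819 J

10389.9819 J


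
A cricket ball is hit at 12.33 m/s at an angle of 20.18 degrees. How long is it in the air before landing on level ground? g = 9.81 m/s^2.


T = 2*v*sin(theta)/g
sin(theta) = sin(20.18 deg) = 0.345
T = 2*12.33*0.345 / 9.81
T = 8.507 / 9.81 = 0.8672 s

0.8672 s


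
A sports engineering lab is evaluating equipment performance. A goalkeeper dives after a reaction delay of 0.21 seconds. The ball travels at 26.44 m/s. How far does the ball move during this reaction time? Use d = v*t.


d = v * t
d = 26.44 * 0.21
d = 5.5524 m

5.5524 m


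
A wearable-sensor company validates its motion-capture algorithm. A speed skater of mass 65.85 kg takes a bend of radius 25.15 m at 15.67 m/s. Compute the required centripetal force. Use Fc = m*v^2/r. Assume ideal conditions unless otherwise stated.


Fc = m * v^2 / r
v^2 = 15.67^2 = 245.5489
Fc = 65.85 * 245.5489 / 25.15
Fc = 16169.3951 / 25.15 = 642.9183 N

642.9183 N


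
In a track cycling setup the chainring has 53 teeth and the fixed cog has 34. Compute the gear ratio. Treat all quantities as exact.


GR = front_teeth / rear_teeth
GR = 53 / 34
GR = 1.5588

1.5588


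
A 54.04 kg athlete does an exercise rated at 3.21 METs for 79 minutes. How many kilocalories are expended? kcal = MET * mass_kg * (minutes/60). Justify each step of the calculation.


kcal = MET * mass * time_hr
Convert time: 79 min = 1.3167 hr
kcal = 3.21 * 54.04 * 1.3167
kcal = 228.4001 kcal

228.4001 kcal


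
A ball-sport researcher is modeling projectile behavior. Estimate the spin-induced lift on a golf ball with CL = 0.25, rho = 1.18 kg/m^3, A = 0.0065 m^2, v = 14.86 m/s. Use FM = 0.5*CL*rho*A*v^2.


FM = 0.5 * CL * rho * A * v^2
FM = 0.5 * 0.25 * 1.18 * 0.0065 * 14.86^2
v^2 = 220.8196
FM = 0.5 * 0.25 * 1.18 * 0.0065 * 220.8196 = 0.2117 N

0.2117 N


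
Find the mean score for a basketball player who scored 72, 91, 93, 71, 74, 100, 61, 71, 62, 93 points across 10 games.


Average = sum / n
Sum = 788
Average = 788 / 10 = 78.8

78.8


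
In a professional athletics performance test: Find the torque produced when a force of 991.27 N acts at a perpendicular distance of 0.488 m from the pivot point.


tau = F * d
tau = 991.27 * 0.488
tau = 483.7398 N*m

483.7398 N*m


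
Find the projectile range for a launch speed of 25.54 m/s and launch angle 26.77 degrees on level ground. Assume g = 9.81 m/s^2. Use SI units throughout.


R = v^2 * sin(2*theta) / g
Convert angle to radians: theta = 26.77 deg = 0.4672 rad
sin(2*theta) = sin(0.9344) = 0.8043
R = 25.54^2 * 0.8043 / 9.81
R = 652.2916 * 0.8043 / 9.81 = 53.4781 m

53.4781 m


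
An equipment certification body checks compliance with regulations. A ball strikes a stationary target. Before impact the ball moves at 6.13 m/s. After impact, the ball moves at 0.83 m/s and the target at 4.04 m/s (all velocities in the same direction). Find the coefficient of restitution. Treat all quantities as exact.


e = (v2_after - v1_after) / (v1_before - v2_before)
Numerator = 4.04 - 0.83 = 3.21
Denominator = 6.13 - 0 = 6.13
e = 3.21 / 6.13 = 0.5237

0.5237


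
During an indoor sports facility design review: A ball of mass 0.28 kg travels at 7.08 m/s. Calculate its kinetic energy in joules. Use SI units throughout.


KE = 0.5 * m * v^2
KE = 0.5 * 0.28 * 7.08^2
KE = 0.5 * 0.28 * 50.1264 = 7.0177 J

7.0177 J


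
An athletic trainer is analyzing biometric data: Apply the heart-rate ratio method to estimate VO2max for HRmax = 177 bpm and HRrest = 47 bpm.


VO2max = 15.3 * HRmax / HRrest
VO2max = 15.3 * 177 / 47
VO2max = 2708.1 / 47 = 57.6191 mL/kg/min

57.6191 mL/kg/min


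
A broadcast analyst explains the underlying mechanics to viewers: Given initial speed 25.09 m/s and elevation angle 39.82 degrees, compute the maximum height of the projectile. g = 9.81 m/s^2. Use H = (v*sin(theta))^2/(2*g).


H = (v*sin(theta))^2 / (2*g)
vy = v*sin(theta) = 25.09 * sin(39.82 deg) = 16.0671 m/s
H = vy^2 / (2*g) = 258.1511 / (2*9.81)
H = 258.1511 / 19.62 = 13.1575 m

13.1575 m


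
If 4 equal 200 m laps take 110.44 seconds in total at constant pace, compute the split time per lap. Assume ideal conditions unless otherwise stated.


Split time = total_time / n_laps = 110.44 / 4
Split time = 27.61 s per lap

27.61 s


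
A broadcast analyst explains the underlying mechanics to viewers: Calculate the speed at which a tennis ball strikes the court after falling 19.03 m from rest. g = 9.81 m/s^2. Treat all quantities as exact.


v = sqrt(2 * g * h)
v = sqrt(2 * 9.81 * 19.03)
v = sqrt(373.3686) = 19.3227 m/s

19.3227 m/s


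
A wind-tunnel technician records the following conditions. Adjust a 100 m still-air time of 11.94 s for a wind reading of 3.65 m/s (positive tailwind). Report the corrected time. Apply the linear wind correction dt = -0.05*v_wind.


dt = -0.05 * v_wind = -0.05 * 3.65 = -0.1825 s
t_corrected = t_still + dt = 11.94 + (-0.1825)
t_corrected = 11.7575 s

11.7575 s


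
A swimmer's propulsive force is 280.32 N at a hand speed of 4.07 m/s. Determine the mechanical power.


P = F * v
P = 280.32 * 4.07
P = 1140.9024 W

1140.9024 W


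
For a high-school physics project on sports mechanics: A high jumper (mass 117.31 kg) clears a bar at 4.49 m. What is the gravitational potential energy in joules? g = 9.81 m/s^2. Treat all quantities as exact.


PE = m * g * h
PE = 117.31 * 9.81 * 4.49
PE = 1150.8111 * 4.49 = 5167.1418 J

5167.1418 J


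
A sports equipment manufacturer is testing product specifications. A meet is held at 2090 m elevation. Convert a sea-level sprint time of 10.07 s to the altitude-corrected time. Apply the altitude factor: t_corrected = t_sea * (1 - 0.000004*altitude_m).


Correction factor = 1 - 0.000004 * 2090 = 0.99164
t_corrected = t_sea * factor = 10.07 * 0.99164
t_corrected = 9.9858 s

9.9858 s


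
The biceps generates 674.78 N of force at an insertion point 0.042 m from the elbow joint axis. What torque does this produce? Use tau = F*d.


tau = F * d
tau = 674.78 * 0.042
tau = 28.3408 N*m

28.3408 N*m


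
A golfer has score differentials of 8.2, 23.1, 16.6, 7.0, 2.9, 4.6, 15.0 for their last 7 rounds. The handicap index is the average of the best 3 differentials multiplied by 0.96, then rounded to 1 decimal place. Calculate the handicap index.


All differentials: 8.2, 23.1, 16.6, 7.0, 2.9, 4.6, 15.0
Sorted: 2.9, 4.6, 7.0, 8.2, 15.0, 16.6, 23.1
Best 3: 2.9, 4.6, 7.0
Average of best = 14.5 / 3 = 4.8333
Raw index = 4.8333 * 0.96 = 4.64
Handicap index = round(4.64, 1) = 4.6

4.6


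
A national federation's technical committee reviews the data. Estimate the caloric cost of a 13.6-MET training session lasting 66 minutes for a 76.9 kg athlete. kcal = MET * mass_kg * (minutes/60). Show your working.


kcal = MET * mass * time_hr
Convert time: 66 min = 1.1 hr
kcal = 13.6 * 76.9 * 1.1
kcal = 1150.424 kcal

1150.424 kcal


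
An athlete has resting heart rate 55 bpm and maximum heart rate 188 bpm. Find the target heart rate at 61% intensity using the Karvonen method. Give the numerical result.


Target = HRrest + pct*(HRmax - HRrest)
Heart rate reserve = HRmax - HRrest = 188 - 55 = 133 bpm
Fraction = 61% = 0.61
Target = 55 + 0.61 * 133
Target = 55 + 81.13 = 136.13 bpm

136.13 bpm


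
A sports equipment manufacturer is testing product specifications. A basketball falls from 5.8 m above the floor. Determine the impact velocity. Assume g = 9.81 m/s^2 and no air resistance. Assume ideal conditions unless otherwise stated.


v = sqrt(2 * g * h)
v = sqrt(2 * 9.81 * 5.8)
v = sqrt(113.796) = 10.6675 m/s

10.6675 m/s


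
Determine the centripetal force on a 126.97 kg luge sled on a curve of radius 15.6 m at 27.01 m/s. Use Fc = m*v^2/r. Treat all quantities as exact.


Fc = m * v^2 / r
v^2 = 27.01^2 = 729.5401
Fc = 126.97 * 729.5401 / 15.6
Fc = 92629.7065 / 15.6 = 5937.8017 N

5937.8017 N


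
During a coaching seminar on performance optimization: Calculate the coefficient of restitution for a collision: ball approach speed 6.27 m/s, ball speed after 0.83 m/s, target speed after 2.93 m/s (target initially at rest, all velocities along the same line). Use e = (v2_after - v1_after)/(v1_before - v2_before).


e = (v2_after - v1_after) / (v1_before - v2_before)
Numerator = 2.93 - 0.83 = 2.1
Denominator = 6.27 - 0 = 6.27
e = 2.1 / 6.27 = 0.3349

0.3349


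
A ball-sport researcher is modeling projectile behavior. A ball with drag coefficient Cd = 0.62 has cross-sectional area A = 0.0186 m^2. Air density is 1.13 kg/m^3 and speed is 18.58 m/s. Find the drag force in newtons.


Fd = 0.5 * Cd * rho * A * v^2
Fd = 0.5 * 0.62 * 1.13 * 0.0186 * 18.58^2
v^2 = 345.2164
Fd = 0.5 * 0.62 * 1.13 * 0.0186 * 345.2164 = 2.2493 N

2.2493 N


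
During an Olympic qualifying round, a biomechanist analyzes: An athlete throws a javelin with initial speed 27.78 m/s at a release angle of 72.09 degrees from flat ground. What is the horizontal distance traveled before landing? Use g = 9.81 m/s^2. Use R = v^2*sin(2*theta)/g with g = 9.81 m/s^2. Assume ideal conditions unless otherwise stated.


R = v^2 * sin(2*theta) / g
Convert angle to radians: theta = 72.09 deg = 1.2582 rad
sin(2*theta) = sin(2.5164) = 0.5852
R = 27.78^2 * 0.5852 / 9.81
R = 771.7284 * 0.5852 / 9.81 = 46.0394 m

46.0394 m


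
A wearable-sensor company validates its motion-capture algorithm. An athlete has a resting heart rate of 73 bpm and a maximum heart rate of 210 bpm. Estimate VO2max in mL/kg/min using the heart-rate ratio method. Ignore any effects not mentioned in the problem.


VO2max = 15.3 * HRmax / HRrest
VO2max = 15.3 * 210 / 73
VO2max = 3213 / 73 = 44.0137 mL/kg/min

44.0137 mL/kg/min


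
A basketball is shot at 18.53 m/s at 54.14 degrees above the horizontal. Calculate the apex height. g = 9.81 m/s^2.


H = (v*sin(theta))^2 / (2*g)
vy = v*sin(theta) = 18.53 * sin(54.14 deg) = 15.0177 m/s
H = vy^2 / (2*g) = 225.5299 / (2*9.81)
H = 225.5299 / 19.62 = 11.4949 m

11.4949 m


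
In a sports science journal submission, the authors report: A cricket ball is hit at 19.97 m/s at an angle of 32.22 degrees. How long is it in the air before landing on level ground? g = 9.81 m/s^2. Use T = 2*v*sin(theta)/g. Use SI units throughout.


T = 2*v*sin(theta)/g
sin(theta) = sin(32.22 deg) = 0.5332
T = 2*19.97*0.5332 / 9.81
T = 21.2949 / 9.81 = 2.1707 s

2.1707 s


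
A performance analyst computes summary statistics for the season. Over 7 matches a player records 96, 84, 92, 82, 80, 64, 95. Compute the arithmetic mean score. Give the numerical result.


Average = sum / n
Sum = 593
Average = 593 / 7 = 84.7143

84.7143


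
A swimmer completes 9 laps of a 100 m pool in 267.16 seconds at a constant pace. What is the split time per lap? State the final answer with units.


Split time = total_time / n_laps = 267.16 / 9
Split time = 29.6844 s per lap

29.6844 s


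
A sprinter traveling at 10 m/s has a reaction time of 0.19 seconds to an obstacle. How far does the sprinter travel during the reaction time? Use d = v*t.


d = v * t
d = 10 * 0.19
d = 1.9 m

1.9 m


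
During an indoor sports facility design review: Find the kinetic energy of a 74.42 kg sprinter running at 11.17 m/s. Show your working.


KE = 0.5 * m * v^2
KE = 0.5 * 74.42 * 11.17^2
KE = 0.5 * 74.42 * 124.7689 = 4642.6508 J

4642.6508 J


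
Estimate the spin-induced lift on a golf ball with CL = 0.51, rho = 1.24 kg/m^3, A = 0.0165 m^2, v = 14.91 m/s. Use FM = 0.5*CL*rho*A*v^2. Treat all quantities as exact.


FM = 0.5 * CL * rho * A * v^2
FM = 0.5 * 0.51 * 1.24 * 0.0165 * 14.91^2
v^2 = 222.3081
FM = 0.5 * 0.51 * 1.24 * 0.0165 * 222.3081 = 1.1598 N

1.1598 N


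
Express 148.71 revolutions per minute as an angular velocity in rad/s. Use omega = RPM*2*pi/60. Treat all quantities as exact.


omega = RPM * 2 * pi / 60
omega = 148.71 * 2 * 3.14159 / 60
omega = 934.3725 / 60 = 15.5729 rad/s

15.5729 rad/s


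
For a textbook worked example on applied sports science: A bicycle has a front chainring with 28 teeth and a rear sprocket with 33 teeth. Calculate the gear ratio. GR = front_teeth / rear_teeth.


GR = front_teeth / rear_teeth
GR = 28 / 33
GR = 0.8485

0.8485


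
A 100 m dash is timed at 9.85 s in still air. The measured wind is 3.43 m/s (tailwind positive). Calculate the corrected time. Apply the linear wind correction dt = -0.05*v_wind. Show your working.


dt = -0.05 * v_wind = -0.05 * 3.43 = -0.1715 s
t_corrected = t_still + dt = 9.85 + (-0.1715)
t_corrected = 9.6785 s

9.6785 s


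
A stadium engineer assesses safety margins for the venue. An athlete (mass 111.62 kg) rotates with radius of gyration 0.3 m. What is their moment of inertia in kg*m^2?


I = m * k^2
I = 111.62 * 0.3^2
I = 111.62 * 0.09 = 10.0458 kg*m^2

10.0458 kg*m^2


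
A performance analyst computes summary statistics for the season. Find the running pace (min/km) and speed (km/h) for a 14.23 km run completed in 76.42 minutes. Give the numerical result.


Pace = time / distance = 76.42 min / 14.23 km = 5.3703 min/km
Speed = distance / time_in_hours = 14.23 / 1.2737 hr
Speed = 11.1725 km/h

5.3703 min/km, 11.1725 km/h


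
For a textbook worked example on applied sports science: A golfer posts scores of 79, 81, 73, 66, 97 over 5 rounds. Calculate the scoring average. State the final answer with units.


Average = sum / n
Sum = 396
Average = 396 / 5 = 79.2

79.2
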